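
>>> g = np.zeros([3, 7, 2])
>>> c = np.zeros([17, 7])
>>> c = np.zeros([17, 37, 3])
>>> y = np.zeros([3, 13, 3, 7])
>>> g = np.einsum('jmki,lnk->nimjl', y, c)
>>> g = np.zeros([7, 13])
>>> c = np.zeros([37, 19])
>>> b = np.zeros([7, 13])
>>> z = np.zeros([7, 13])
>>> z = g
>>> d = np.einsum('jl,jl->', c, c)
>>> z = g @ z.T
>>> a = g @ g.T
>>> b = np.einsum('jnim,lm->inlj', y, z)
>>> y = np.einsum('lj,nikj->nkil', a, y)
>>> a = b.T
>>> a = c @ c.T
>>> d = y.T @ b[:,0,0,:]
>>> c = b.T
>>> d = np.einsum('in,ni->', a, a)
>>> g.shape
(7, 13)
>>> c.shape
(3, 7, 13, 3)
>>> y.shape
(3, 3, 13, 7)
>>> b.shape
(3, 13, 7, 3)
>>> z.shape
(7, 7)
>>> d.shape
()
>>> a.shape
(37, 37)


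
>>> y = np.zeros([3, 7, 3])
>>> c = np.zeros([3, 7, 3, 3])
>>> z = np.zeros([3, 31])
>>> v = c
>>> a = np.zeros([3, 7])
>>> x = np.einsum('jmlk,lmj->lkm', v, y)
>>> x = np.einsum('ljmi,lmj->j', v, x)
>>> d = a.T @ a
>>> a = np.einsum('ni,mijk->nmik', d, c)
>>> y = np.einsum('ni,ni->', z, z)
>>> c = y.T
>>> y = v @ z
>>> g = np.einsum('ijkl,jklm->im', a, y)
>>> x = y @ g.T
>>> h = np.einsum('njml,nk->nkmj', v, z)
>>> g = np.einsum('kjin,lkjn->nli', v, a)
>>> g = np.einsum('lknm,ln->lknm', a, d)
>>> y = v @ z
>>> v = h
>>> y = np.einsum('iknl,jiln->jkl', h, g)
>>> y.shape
(7, 31, 7)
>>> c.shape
()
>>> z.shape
(3, 31)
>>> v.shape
(3, 31, 3, 7)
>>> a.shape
(7, 3, 7, 3)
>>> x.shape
(3, 7, 3, 7)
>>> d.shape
(7, 7)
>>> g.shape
(7, 3, 7, 3)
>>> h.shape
(3, 31, 3, 7)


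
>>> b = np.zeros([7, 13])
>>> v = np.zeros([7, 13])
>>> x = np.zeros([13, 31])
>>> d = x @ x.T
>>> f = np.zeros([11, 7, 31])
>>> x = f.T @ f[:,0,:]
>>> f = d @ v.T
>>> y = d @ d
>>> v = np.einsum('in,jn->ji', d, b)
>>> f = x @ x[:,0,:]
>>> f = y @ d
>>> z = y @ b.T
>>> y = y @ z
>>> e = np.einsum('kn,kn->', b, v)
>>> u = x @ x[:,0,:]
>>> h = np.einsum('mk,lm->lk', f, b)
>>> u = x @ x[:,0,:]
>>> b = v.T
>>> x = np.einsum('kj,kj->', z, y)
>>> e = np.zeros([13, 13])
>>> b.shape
(13, 7)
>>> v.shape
(7, 13)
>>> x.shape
()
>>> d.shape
(13, 13)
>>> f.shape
(13, 13)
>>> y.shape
(13, 7)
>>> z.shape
(13, 7)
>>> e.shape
(13, 13)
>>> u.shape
(31, 7, 31)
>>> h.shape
(7, 13)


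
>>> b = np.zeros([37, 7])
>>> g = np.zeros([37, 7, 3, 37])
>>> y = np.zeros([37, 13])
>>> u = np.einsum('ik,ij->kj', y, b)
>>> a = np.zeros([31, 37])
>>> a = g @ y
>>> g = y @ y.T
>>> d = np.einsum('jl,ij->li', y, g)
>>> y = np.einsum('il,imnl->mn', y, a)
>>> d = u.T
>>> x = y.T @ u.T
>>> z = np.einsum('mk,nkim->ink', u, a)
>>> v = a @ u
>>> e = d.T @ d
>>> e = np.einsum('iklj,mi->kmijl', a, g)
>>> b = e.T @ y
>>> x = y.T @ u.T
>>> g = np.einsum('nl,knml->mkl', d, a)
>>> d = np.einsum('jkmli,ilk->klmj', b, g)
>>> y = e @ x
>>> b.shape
(3, 13, 37, 37, 3)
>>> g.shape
(3, 37, 13)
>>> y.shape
(7, 37, 37, 13, 13)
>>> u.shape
(13, 7)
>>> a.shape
(37, 7, 3, 13)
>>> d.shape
(13, 37, 37, 3)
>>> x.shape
(3, 13)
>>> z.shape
(3, 37, 7)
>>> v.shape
(37, 7, 3, 7)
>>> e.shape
(7, 37, 37, 13, 3)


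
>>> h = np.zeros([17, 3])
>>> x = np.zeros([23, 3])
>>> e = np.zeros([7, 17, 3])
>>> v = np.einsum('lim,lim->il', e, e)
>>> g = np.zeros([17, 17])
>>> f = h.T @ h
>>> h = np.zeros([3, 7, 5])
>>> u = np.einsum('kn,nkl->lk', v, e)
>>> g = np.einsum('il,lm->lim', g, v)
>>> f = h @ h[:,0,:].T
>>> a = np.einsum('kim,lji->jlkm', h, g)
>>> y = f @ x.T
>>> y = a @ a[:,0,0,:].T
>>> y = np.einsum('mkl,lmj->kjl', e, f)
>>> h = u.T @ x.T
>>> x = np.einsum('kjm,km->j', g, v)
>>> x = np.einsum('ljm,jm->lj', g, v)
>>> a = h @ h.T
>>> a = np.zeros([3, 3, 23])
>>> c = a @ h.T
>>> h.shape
(17, 23)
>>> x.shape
(17, 17)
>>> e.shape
(7, 17, 3)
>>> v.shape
(17, 7)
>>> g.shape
(17, 17, 7)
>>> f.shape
(3, 7, 3)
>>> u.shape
(3, 17)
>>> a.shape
(3, 3, 23)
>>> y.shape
(17, 3, 3)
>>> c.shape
(3, 3, 17)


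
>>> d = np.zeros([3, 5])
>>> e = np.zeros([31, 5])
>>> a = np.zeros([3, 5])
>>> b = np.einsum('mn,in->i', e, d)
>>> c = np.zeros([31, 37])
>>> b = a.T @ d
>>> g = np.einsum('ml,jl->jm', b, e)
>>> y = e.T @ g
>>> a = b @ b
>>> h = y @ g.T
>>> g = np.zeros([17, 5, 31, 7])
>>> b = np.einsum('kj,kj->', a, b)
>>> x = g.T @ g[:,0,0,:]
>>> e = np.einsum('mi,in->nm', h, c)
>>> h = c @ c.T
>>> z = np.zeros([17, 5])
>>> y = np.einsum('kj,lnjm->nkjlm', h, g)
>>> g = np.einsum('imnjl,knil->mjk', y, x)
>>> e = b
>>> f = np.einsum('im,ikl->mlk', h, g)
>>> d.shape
(3, 5)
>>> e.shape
()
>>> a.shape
(5, 5)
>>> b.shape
()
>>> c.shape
(31, 37)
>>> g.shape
(31, 17, 7)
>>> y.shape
(5, 31, 31, 17, 7)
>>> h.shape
(31, 31)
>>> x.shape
(7, 31, 5, 7)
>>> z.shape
(17, 5)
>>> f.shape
(31, 7, 17)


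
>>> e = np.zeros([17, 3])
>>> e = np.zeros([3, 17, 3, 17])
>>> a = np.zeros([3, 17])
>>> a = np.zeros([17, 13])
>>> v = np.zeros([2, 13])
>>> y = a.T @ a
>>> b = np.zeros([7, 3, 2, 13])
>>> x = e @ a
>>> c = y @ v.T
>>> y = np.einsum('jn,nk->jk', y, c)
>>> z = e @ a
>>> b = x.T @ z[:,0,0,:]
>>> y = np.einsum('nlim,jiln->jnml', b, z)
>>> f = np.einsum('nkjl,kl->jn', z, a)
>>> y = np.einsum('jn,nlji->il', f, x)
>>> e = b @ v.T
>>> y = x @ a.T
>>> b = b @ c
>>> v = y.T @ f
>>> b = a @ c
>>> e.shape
(13, 3, 17, 2)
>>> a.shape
(17, 13)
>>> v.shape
(17, 3, 17, 3)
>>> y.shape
(3, 17, 3, 17)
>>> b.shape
(17, 2)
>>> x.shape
(3, 17, 3, 13)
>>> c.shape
(13, 2)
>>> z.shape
(3, 17, 3, 13)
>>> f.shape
(3, 3)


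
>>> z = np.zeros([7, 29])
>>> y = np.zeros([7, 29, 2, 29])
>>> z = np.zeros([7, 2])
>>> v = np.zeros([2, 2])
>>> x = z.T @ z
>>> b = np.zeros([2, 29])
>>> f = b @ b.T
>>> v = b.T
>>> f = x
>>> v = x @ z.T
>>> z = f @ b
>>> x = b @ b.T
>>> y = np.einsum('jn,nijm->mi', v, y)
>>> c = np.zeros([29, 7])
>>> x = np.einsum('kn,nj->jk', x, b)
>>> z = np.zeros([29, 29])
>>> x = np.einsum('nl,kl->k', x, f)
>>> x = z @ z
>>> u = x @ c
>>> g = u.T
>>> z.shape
(29, 29)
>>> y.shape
(29, 29)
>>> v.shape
(2, 7)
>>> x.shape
(29, 29)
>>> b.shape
(2, 29)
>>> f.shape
(2, 2)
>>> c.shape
(29, 7)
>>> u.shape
(29, 7)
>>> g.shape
(7, 29)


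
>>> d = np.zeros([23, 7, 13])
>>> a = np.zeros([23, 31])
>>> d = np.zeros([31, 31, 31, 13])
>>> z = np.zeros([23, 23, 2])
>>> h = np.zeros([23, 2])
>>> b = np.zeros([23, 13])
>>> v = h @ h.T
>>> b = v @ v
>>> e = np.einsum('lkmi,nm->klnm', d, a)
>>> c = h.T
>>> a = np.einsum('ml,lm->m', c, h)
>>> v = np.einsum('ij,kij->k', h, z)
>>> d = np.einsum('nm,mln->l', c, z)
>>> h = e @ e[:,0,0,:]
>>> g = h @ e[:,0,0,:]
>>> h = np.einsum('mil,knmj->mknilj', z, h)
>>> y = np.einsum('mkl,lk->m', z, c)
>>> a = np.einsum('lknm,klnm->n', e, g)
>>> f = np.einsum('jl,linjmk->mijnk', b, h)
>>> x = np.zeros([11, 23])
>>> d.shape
(23,)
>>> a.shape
(23,)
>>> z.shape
(23, 23, 2)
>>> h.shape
(23, 31, 31, 23, 2, 31)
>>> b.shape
(23, 23)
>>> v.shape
(23,)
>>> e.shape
(31, 31, 23, 31)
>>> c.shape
(2, 23)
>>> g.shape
(31, 31, 23, 31)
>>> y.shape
(23,)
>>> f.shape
(2, 31, 23, 31, 31)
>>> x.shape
(11, 23)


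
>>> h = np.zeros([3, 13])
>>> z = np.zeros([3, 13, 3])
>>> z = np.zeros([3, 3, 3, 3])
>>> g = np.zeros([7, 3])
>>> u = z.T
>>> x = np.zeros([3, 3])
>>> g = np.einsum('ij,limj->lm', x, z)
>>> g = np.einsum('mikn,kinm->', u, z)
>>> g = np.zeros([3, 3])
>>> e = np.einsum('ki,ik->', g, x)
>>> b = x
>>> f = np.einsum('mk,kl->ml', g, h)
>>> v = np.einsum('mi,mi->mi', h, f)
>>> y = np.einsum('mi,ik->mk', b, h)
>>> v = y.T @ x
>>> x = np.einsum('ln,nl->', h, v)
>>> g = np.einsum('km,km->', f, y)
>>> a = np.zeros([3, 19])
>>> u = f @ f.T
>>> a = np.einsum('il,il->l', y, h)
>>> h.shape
(3, 13)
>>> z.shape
(3, 3, 3, 3)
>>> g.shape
()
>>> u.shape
(3, 3)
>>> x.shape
()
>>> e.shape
()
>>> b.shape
(3, 3)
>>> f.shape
(3, 13)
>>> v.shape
(13, 3)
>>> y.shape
(3, 13)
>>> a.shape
(13,)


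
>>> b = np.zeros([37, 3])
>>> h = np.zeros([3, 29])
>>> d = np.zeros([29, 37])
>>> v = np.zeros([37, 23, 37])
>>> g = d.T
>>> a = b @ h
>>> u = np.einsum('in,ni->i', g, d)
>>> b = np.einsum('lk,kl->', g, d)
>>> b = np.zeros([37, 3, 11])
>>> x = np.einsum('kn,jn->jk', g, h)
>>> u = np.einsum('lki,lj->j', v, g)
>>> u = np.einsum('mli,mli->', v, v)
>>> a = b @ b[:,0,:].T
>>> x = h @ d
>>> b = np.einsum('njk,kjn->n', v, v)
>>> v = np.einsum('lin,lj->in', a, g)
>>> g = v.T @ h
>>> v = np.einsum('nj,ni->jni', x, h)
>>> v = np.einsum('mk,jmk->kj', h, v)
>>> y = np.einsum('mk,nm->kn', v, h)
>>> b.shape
(37,)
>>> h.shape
(3, 29)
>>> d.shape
(29, 37)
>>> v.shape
(29, 37)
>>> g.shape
(37, 29)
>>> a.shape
(37, 3, 37)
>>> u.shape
()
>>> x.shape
(3, 37)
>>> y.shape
(37, 3)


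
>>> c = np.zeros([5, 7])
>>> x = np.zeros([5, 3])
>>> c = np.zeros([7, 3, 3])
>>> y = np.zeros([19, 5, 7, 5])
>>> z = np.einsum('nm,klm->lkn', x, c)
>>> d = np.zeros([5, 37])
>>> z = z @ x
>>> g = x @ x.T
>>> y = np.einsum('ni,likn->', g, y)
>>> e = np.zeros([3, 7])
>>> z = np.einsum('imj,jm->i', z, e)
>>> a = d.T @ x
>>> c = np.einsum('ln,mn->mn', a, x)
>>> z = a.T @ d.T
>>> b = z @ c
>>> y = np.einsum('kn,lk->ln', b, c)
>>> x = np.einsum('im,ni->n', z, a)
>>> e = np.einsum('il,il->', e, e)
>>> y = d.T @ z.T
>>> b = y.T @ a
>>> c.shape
(5, 3)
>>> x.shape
(37,)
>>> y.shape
(37, 3)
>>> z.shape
(3, 5)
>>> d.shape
(5, 37)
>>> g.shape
(5, 5)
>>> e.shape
()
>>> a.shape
(37, 3)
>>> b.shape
(3, 3)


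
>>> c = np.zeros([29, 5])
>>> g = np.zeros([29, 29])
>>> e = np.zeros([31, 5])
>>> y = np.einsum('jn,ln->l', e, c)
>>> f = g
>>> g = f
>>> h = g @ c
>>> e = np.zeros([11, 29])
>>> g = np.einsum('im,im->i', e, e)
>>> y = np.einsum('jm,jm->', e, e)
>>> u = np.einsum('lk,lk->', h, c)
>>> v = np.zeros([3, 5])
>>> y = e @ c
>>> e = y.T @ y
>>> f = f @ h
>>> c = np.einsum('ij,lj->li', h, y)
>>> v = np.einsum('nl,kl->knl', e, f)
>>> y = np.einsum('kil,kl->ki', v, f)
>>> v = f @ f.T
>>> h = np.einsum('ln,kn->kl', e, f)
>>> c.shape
(11, 29)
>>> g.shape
(11,)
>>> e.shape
(5, 5)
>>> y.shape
(29, 5)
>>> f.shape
(29, 5)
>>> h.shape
(29, 5)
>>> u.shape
()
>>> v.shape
(29, 29)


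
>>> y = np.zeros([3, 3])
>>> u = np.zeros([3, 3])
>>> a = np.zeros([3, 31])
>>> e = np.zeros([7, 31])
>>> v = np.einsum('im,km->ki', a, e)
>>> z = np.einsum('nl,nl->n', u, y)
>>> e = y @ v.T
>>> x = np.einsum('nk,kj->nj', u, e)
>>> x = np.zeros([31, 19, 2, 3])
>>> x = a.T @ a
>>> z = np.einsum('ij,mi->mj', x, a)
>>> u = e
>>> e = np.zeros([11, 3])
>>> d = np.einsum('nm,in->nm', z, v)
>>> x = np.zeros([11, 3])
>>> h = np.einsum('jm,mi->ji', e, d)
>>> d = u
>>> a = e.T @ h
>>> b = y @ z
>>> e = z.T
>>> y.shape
(3, 3)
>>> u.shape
(3, 7)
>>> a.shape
(3, 31)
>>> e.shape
(31, 3)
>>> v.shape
(7, 3)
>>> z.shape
(3, 31)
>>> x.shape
(11, 3)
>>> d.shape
(3, 7)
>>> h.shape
(11, 31)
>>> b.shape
(3, 31)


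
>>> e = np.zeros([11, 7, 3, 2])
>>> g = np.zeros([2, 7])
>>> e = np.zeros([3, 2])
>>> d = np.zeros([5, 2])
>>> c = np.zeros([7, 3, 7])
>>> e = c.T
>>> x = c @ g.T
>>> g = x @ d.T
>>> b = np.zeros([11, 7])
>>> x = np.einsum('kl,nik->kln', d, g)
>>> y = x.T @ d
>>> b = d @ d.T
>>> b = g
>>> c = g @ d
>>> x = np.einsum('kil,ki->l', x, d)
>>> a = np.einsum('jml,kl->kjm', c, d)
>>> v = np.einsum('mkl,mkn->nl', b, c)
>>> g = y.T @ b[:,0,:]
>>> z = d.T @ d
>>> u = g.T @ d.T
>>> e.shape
(7, 3, 7)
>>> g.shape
(2, 2, 5)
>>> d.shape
(5, 2)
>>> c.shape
(7, 3, 2)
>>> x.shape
(7,)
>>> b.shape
(7, 3, 5)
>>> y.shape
(7, 2, 2)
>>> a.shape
(5, 7, 3)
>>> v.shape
(2, 5)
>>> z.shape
(2, 2)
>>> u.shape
(5, 2, 5)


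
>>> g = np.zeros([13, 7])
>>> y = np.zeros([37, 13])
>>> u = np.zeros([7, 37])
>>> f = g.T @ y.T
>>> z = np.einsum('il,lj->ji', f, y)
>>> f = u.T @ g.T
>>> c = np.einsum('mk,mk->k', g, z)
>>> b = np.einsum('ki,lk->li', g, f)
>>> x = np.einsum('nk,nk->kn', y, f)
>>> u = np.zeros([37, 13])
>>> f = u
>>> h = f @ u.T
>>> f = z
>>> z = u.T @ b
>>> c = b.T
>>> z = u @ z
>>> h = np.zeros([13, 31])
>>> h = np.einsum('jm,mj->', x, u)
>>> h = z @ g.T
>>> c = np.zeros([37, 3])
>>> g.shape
(13, 7)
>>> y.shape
(37, 13)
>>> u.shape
(37, 13)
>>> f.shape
(13, 7)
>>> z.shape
(37, 7)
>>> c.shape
(37, 3)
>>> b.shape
(37, 7)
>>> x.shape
(13, 37)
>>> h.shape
(37, 13)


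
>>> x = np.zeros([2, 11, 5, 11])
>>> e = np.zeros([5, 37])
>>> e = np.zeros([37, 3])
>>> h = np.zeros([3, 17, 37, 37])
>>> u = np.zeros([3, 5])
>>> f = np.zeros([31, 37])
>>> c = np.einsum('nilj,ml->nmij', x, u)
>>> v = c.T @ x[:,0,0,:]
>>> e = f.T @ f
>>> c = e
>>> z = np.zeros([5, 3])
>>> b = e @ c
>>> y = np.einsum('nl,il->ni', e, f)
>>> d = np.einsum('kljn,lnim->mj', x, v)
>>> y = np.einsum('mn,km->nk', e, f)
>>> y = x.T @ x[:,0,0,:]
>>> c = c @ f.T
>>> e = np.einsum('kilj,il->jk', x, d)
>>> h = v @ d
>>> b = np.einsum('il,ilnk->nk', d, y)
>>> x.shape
(2, 11, 5, 11)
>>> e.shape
(11, 2)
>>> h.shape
(11, 11, 3, 5)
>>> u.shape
(3, 5)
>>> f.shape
(31, 37)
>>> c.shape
(37, 31)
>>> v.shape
(11, 11, 3, 11)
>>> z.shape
(5, 3)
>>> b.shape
(11, 11)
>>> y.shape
(11, 5, 11, 11)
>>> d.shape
(11, 5)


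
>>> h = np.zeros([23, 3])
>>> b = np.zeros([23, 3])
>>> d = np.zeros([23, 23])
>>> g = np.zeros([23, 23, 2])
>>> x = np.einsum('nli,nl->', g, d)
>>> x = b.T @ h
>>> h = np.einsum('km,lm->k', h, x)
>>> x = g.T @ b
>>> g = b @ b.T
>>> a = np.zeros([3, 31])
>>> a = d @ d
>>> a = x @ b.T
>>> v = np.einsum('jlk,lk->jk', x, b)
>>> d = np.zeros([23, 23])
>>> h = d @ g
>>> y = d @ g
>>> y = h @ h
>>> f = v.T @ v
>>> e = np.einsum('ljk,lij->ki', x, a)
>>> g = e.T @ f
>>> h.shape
(23, 23)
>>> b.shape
(23, 3)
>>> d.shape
(23, 23)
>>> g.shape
(23, 3)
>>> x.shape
(2, 23, 3)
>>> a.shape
(2, 23, 23)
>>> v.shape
(2, 3)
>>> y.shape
(23, 23)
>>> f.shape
(3, 3)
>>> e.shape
(3, 23)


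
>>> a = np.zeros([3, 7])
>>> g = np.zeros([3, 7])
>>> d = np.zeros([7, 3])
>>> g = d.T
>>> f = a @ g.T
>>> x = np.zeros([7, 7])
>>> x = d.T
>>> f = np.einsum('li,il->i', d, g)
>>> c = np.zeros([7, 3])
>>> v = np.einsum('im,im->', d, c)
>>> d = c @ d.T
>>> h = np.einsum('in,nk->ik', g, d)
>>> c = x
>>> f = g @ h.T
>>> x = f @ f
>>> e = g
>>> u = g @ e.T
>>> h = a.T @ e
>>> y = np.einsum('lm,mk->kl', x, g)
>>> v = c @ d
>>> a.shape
(3, 7)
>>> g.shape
(3, 7)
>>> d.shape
(7, 7)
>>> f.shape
(3, 3)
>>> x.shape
(3, 3)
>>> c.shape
(3, 7)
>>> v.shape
(3, 7)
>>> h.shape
(7, 7)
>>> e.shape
(3, 7)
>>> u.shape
(3, 3)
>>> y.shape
(7, 3)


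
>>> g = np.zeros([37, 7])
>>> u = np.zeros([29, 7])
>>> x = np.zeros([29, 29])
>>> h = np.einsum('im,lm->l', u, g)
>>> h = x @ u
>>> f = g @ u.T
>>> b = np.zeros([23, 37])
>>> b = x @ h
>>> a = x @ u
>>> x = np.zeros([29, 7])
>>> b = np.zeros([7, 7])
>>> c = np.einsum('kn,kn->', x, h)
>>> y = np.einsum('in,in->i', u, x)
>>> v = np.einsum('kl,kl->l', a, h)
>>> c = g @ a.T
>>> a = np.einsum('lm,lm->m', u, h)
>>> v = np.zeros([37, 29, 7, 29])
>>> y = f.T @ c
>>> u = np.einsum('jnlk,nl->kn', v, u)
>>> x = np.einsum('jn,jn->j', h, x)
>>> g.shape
(37, 7)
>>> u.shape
(29, 29)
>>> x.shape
(29,)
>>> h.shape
(29, 7)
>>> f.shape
(37, 29)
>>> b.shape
(7, 7)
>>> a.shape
(7,)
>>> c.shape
(37, 29)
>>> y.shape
(29, 29)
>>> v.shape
(37, 29, 7, 29)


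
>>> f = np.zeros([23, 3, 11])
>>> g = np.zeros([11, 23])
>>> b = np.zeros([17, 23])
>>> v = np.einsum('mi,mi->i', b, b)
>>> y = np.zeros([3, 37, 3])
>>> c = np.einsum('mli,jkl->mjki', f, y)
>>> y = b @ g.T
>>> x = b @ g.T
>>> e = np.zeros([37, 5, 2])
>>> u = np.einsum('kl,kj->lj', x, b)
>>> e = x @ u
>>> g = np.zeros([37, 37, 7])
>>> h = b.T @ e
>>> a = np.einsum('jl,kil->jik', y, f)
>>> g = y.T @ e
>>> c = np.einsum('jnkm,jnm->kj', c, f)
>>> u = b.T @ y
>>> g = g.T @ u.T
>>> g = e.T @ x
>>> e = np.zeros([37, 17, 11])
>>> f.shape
(23, 3, 11)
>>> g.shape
(23, 11)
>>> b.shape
(17, 23)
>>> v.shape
(23,)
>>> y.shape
(17, 11)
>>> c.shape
(37, 23)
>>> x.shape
(17, 11)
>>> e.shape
(37, 17, 11)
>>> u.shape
(23, 11)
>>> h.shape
(23, 23)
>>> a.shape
(17, 3, 23)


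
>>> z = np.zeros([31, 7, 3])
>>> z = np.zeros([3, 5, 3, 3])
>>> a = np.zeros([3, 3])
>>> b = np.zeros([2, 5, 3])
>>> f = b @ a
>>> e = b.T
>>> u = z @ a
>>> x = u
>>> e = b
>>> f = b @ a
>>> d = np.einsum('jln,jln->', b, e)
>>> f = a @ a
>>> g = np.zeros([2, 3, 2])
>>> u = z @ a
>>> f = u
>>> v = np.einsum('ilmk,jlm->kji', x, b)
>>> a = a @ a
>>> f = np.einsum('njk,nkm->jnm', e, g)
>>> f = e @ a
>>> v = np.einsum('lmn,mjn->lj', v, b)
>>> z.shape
(3, 5, 3, 3)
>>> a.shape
(3, 3)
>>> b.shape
(2, 5, 3)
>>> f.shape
(2, 5, 3)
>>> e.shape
(2, 5, 3)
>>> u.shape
(3, 5, 3, 3)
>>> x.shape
(3, 5, 3, 3)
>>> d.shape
()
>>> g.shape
(2, 3, 2)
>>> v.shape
(3, 5)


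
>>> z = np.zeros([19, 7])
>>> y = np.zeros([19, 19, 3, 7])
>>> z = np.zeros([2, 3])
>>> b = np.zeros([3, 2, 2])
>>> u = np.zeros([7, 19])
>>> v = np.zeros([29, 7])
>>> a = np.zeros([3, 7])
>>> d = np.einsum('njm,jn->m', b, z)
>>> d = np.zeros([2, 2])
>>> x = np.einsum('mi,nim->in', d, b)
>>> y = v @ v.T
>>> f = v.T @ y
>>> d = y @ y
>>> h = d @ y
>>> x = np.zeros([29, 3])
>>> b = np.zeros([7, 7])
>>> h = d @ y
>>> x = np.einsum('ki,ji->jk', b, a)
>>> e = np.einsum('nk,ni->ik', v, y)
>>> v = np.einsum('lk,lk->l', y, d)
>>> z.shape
(2, 3)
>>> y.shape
(29, 29)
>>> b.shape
(7, 7)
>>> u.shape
(7, 19)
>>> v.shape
(29,)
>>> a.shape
(3, 7)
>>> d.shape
(29, 29)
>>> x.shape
(3, 7)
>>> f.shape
(7, 29)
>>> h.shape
(29, 29)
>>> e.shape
(29, 7)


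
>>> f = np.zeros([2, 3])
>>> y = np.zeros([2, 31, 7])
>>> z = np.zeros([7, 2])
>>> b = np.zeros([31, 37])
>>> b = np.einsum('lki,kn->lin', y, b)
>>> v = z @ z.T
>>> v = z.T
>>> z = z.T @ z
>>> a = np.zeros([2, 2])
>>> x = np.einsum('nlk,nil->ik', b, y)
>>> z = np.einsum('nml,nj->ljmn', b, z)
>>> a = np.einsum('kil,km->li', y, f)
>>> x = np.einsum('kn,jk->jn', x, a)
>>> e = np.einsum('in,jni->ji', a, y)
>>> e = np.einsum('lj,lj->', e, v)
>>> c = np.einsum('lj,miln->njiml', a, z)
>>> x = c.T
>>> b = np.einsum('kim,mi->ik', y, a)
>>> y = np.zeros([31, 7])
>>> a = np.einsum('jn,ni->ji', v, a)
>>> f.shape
(2, 3)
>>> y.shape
(31, 7)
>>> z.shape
(37, 2, 7, 2)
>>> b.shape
(31, 2)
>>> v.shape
(2, 7)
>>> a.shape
(2, 31)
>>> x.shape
(7, 37, 2, 31, 2)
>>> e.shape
()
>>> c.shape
(2, 31, 2, 37, 7)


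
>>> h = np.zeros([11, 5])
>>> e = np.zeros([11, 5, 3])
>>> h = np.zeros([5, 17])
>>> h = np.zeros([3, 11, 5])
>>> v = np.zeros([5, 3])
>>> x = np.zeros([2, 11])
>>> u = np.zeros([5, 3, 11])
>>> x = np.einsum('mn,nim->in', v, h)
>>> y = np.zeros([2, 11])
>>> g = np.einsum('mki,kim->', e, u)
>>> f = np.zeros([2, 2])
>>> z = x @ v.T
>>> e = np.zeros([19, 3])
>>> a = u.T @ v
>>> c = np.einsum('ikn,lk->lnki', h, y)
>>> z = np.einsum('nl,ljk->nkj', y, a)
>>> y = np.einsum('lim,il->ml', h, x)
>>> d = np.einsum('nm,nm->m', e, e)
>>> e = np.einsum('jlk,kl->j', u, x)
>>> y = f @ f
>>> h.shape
(3, 11, 5)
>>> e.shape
(5,)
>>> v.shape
(5, 3)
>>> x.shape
(11, 3)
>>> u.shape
(5, 3, 11)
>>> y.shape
(2, 2)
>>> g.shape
()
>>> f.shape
(2, 2)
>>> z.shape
(2, 3, 3)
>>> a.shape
(11, 3, 3)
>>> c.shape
(2, 5, 11, 3)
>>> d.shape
(3,)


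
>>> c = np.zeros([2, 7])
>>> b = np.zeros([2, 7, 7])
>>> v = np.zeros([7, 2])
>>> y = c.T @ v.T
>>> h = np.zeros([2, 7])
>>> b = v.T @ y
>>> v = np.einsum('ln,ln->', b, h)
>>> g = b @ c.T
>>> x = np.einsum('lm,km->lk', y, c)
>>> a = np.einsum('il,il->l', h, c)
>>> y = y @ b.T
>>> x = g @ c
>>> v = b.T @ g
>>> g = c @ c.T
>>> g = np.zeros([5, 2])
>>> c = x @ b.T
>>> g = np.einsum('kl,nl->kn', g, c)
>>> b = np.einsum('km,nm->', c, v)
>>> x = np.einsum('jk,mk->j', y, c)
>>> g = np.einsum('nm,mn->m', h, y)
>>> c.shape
(2, 2)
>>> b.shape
()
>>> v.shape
(7, 2)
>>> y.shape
(7, 2)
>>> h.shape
(2, 7)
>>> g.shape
(7,)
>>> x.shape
(7,)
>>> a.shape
(7,)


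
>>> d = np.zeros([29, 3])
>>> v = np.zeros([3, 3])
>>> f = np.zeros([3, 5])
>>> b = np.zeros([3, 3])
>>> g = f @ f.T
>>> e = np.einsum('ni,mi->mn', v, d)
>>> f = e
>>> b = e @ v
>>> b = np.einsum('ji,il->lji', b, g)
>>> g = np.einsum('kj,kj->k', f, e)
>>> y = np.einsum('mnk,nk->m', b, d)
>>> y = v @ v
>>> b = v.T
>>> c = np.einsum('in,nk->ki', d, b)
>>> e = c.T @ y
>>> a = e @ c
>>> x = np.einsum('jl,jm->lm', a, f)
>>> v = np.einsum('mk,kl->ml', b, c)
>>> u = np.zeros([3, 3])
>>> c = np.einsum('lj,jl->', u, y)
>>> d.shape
(29, 3)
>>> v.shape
(3, 29)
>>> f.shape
(29, 3)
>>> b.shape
(3, 3)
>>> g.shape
(29,)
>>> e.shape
(29, 3)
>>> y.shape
(3, 3)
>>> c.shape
()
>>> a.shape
(29, 29)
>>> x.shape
(29, 3)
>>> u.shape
(3, 3)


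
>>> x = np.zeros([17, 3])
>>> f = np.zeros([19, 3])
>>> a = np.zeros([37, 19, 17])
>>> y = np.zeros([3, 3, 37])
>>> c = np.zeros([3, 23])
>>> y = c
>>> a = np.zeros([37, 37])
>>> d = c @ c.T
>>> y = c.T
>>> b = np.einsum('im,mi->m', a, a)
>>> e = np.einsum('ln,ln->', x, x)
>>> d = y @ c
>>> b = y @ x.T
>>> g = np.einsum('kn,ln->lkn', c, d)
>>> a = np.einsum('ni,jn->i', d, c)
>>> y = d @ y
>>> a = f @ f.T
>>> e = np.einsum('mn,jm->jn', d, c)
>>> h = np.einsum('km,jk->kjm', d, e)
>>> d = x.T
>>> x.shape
(17, 3)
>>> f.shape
(19, 3)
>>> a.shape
(19, 19)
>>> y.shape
(23, 3)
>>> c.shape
(3, 23)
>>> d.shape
(3, 17)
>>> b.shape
(23, 17)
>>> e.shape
(3, 23)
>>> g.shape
(23, 3, 23)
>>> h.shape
(23, 3, 23)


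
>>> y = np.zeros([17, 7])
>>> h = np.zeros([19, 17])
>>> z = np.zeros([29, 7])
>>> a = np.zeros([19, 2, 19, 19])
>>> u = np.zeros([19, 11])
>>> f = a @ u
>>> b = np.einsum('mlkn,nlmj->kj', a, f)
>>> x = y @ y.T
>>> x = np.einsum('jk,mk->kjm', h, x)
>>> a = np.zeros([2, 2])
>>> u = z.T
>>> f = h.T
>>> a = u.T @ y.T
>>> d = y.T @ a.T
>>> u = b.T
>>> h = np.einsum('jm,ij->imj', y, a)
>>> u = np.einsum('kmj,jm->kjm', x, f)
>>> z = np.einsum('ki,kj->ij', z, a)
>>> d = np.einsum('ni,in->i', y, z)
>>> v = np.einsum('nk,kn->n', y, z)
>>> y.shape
(17, 7)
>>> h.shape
(29, 7, 17)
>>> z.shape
(7, 17)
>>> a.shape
(29, 17)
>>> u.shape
(17, 17, 19)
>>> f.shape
(17, 19)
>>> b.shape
(19, 11)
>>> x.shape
(17, 19, 17)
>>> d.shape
(7,)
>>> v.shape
(17,)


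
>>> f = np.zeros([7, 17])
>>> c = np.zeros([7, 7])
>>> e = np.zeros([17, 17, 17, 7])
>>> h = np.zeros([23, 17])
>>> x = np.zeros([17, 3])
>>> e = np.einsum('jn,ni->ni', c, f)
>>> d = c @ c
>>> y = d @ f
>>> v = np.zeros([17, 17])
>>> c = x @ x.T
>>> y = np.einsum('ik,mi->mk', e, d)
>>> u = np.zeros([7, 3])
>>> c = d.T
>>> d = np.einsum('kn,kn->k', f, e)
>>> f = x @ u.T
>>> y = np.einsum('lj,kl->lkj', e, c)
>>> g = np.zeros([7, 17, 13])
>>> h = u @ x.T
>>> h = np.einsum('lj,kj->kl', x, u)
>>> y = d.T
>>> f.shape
(17, 7)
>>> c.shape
(7, 7)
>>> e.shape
(7, 17)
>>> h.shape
(7, 17)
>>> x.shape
(17, 3)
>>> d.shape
(7,)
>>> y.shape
(7,)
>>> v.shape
(17, 17)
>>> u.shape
(7, 3)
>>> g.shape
(7, 17, 13)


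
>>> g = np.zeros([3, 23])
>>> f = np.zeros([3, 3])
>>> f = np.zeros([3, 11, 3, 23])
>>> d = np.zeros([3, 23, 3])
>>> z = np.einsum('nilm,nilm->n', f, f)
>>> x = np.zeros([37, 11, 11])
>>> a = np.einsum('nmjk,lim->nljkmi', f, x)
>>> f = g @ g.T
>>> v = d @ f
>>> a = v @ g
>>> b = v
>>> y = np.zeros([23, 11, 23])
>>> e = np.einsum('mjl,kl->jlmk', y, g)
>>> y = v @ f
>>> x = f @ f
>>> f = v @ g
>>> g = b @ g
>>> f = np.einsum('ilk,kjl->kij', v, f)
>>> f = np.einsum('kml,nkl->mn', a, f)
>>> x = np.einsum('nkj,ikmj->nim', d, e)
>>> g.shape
(3, 23, 23)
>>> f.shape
(23, 3)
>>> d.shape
(3, 23, 3)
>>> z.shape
(3,)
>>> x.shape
(3, 11, 23)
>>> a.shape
(3, 23, 23)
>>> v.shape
(3, 23, 3)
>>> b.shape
(3, 23, 3)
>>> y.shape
(3, 23, 3)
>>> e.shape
(11, 23, 23, 3)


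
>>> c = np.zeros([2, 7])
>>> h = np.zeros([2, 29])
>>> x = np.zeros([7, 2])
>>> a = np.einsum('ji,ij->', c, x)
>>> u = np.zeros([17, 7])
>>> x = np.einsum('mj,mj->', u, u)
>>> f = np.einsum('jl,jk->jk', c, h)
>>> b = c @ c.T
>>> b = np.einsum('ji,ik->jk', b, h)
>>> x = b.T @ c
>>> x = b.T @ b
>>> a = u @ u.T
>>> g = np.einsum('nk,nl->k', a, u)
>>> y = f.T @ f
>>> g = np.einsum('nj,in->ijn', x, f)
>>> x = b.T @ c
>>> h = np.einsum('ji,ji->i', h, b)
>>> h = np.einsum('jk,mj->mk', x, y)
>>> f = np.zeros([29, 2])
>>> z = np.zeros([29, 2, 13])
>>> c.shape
(2, 7)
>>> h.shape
(29, 7)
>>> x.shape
(29, 7)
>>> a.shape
(17, 17)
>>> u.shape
(17, 7)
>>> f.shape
(29, 2)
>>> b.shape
(2, 29)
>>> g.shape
(2, 29, 29)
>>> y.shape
(29, 29)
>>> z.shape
(29, 2, 13)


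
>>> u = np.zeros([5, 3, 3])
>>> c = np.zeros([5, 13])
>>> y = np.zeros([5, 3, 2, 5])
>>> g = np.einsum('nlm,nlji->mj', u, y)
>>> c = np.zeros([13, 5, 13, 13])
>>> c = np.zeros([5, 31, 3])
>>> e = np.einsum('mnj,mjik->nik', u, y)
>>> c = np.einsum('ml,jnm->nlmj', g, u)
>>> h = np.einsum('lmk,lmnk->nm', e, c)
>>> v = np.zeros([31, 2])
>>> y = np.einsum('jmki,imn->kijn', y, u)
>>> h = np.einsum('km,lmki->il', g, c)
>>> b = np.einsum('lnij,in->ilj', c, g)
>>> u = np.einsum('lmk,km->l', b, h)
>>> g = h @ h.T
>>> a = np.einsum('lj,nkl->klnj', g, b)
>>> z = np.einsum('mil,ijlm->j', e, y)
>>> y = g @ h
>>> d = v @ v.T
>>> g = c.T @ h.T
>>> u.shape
(3,)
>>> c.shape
(3, 2, 3, 5)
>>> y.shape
(5, 3)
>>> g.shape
(5, 3, 2, 5)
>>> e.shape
(3, 2, 5)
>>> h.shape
(5, 3)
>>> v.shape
(31, 2)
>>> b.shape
(3, 3, 5)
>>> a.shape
(3, 5, 3, 5)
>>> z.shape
(5,)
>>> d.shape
(31, 31)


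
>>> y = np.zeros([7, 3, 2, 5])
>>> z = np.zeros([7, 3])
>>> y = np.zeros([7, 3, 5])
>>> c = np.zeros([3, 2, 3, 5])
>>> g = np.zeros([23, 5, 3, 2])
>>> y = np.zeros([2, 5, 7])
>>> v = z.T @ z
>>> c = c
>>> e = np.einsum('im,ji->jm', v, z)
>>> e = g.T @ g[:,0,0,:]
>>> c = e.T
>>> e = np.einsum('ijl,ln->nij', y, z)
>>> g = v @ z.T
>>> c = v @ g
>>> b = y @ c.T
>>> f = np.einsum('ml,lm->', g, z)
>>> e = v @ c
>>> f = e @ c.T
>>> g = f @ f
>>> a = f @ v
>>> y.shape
(2, 5, 7)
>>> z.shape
(7, 3)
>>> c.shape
(3, 7)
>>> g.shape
(3, 3)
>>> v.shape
(3, 3)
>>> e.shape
(3, 7)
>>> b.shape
(2, 5, 3)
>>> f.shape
(3, 3)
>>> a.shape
(3, 3)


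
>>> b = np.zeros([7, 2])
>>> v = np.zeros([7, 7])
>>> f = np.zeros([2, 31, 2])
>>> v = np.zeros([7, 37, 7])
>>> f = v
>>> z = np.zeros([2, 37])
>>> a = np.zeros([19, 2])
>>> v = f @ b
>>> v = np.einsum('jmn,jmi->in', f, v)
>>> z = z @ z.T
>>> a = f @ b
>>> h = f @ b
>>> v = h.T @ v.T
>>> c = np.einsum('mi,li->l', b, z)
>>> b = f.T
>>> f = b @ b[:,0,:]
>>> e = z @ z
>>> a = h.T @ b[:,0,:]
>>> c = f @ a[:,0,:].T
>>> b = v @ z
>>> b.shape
(2, 37, 2)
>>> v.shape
(2, 37, 2)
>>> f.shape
(7, 37, 7)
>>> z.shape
(2, 2)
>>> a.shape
(2, 37, 7)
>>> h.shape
(7, 37, 2)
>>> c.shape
(7, 37, 2)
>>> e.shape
(2, 2)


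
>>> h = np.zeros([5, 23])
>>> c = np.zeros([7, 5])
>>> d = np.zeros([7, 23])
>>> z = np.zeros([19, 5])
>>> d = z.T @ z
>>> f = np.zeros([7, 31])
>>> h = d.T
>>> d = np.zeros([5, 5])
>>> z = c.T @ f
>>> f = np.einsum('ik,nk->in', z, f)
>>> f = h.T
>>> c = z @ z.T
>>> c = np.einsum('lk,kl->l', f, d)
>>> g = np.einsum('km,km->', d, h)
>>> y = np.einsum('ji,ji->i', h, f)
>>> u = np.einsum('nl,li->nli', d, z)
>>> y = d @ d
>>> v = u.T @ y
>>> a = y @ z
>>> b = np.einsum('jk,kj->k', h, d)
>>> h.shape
(5, 5)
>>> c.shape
(5,)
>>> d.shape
(5, 5)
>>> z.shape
(5, 31)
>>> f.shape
(5, 5)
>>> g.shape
()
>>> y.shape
(5, 5)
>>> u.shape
(5, 5, 31)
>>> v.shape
(31, 5, 5)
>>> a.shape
(5, 31)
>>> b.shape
(5,)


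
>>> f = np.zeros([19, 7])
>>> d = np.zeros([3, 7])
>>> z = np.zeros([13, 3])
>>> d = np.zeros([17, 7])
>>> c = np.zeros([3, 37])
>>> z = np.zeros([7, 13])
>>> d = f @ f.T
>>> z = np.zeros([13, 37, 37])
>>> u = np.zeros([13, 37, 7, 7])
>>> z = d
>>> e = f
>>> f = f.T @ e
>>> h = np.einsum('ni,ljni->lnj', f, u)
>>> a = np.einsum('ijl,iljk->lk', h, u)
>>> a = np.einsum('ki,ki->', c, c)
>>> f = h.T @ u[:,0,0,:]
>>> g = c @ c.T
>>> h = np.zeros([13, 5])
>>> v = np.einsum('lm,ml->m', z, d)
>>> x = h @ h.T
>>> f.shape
(37, 7, 7)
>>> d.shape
(19, 19)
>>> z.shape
(19, 19)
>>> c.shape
(3, 37)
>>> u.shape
(13, 37, 7, 7)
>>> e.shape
(19, 7)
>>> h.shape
(13, 5)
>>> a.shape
()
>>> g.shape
(3, 3)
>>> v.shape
(19,)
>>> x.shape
(13, 13)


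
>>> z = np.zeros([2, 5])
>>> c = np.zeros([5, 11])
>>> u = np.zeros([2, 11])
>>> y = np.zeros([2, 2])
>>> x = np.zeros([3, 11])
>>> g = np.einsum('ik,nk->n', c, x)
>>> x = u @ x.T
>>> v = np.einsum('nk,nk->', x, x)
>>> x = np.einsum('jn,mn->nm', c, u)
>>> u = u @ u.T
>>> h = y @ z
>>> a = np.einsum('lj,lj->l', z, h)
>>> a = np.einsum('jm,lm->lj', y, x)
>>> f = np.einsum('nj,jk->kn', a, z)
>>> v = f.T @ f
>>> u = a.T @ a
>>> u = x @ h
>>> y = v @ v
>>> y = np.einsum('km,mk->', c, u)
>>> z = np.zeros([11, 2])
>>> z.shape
(11, 2)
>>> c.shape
(5, 11)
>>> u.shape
(11, 5)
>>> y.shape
()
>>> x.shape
(11, 2)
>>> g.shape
(3,)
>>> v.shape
(11, 11)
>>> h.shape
(2, 5)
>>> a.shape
(11, 2)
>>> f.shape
(5, 11)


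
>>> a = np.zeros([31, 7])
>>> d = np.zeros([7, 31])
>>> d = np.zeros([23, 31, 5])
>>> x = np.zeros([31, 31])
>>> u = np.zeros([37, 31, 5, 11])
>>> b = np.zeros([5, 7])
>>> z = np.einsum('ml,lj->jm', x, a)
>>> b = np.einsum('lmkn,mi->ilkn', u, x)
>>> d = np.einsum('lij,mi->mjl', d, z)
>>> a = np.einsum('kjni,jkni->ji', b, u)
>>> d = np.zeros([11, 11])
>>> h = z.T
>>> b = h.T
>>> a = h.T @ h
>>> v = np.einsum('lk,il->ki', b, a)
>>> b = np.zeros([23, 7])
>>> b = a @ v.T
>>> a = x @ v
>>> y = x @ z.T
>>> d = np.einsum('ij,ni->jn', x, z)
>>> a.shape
(31, 7)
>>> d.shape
(31, 7)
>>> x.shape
(31, 31)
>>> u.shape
(37, 31, 5, 11)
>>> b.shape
(7, 31)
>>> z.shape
(7, 31)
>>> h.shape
(31, 7)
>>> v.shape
(31, 7)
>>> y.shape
(31, 7)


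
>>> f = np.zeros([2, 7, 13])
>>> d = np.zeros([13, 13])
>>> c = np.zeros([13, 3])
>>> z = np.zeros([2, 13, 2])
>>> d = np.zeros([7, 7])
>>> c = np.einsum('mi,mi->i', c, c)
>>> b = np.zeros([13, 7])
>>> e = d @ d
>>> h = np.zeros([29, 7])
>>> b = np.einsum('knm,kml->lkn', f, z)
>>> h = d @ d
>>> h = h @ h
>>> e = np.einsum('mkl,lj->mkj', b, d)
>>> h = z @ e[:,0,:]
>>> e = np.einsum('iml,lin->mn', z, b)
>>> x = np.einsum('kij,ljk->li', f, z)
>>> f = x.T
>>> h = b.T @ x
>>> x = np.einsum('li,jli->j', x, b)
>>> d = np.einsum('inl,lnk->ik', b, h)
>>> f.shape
(7, 2)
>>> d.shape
(2, 7)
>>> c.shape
(3,)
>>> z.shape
(2, 13, 2)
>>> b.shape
(2, 2, 7)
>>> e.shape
(13, 7)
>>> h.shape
(7, 2, 7)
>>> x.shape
(2,)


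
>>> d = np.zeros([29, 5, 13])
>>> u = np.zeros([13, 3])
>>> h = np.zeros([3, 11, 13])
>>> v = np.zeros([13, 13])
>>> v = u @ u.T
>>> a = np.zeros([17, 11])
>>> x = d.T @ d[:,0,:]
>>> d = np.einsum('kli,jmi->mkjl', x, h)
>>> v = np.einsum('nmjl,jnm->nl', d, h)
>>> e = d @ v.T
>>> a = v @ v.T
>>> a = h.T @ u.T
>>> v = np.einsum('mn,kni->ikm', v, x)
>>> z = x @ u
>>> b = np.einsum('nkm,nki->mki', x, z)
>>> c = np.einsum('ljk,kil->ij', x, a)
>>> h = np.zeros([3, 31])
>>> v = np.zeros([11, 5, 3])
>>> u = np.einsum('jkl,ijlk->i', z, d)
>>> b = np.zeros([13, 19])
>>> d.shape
(11, 13, 3, 5)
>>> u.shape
(11,)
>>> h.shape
(3, 31)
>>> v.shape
(11, 5, 3)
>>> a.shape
(13, 11, 13)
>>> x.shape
(13, 5, 13)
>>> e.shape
(11, 13, 3, 11)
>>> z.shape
(13, 5, 3)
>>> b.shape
(13, 19)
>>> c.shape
(11, 5)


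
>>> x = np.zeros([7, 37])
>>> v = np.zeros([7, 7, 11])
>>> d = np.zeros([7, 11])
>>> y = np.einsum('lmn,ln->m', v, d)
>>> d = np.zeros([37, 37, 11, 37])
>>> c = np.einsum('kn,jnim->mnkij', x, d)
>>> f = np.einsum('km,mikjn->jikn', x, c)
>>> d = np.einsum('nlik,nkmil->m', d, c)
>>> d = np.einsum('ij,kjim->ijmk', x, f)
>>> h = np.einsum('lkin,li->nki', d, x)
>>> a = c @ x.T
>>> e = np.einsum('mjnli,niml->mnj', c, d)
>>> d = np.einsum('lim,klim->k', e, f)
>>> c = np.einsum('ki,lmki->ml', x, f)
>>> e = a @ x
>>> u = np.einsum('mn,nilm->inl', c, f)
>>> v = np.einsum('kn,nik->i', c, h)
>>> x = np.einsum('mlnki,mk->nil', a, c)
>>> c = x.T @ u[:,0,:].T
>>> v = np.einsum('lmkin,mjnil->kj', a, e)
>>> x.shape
(7, 7, 37)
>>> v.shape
(7, 37)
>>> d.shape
(11,)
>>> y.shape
(7,)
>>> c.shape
(37, 7, 37)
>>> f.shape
(11, 37, 7, 37)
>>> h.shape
(11, 37, 37)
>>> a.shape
(37, 37, 7, 11, 7)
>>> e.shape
(37, 37, 7, 11, 37)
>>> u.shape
(37, 11, 7)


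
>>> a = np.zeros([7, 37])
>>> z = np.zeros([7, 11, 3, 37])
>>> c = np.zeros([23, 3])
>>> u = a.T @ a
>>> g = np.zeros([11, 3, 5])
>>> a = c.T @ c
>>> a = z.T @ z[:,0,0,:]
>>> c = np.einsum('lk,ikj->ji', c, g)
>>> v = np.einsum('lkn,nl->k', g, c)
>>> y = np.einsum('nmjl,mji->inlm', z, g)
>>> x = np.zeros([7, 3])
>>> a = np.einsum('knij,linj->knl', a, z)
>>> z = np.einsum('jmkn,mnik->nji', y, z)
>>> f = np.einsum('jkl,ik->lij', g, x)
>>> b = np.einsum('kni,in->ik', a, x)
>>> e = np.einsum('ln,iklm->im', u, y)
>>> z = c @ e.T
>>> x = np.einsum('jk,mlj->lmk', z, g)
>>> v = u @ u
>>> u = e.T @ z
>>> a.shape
(37, 3, 7)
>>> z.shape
(5, 5)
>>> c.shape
(5, 11)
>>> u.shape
(11, 5)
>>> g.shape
(11, 3, 5)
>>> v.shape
(37, 37)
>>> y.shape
(5, 7, 37, 11)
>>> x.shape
(3, 11, 5)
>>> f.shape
(5, 7, 11)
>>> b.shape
(7, 37)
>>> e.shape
(5, 11)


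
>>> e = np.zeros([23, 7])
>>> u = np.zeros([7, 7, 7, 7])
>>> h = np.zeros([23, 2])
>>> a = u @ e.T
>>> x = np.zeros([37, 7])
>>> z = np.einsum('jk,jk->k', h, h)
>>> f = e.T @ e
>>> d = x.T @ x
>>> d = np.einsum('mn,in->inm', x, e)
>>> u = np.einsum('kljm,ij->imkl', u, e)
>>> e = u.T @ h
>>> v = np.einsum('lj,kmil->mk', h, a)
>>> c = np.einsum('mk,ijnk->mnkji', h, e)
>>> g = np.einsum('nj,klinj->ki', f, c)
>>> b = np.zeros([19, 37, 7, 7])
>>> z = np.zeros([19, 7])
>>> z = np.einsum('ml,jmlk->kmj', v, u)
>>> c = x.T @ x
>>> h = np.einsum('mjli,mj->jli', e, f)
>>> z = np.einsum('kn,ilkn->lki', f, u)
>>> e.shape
(7, 7, 7, 2)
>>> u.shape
(23, 7, 7, 7)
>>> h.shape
(7, 7, 2)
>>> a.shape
(7, 7, 7, 23)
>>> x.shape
(37, 7)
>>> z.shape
(7, 7, 23)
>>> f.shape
(7, 7)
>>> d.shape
(23, 7, 37)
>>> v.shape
(7, 7)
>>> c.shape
(7, 7)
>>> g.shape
(23, 2)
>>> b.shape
(19, 37, 7, 7)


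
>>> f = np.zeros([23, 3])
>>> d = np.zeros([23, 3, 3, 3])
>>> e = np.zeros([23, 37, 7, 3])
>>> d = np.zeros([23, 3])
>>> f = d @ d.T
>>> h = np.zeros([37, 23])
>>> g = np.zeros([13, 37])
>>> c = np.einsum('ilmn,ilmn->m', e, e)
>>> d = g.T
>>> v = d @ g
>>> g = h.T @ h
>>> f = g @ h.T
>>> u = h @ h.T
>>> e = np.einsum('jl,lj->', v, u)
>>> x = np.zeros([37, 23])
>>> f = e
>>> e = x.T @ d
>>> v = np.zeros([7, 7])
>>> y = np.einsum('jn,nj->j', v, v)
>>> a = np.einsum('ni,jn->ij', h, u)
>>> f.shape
()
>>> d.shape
(37, 13)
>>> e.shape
(23, 13)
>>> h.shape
(37, 23)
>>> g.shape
(23, 23)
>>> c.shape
(7,)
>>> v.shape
(7, 7)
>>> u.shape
(37, 37)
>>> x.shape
(37, 23)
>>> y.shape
(7,)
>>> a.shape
(23, 37)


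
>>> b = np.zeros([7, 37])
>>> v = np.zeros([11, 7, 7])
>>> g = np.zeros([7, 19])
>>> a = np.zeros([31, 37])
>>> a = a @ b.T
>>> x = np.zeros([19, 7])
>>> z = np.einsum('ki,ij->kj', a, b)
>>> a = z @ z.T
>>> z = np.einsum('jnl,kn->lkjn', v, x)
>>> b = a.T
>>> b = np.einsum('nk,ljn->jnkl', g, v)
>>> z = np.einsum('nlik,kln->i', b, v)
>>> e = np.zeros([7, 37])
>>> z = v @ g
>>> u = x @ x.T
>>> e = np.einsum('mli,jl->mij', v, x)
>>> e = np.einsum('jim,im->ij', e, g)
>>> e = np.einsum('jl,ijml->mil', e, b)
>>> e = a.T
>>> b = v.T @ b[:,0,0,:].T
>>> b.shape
(7, 7, 7)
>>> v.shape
(11, 7, 7)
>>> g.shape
(7, 19)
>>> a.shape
(31, 31)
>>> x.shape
(19, 7)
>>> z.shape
(11, 7, 19)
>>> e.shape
(31, 31)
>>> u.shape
(19, 19)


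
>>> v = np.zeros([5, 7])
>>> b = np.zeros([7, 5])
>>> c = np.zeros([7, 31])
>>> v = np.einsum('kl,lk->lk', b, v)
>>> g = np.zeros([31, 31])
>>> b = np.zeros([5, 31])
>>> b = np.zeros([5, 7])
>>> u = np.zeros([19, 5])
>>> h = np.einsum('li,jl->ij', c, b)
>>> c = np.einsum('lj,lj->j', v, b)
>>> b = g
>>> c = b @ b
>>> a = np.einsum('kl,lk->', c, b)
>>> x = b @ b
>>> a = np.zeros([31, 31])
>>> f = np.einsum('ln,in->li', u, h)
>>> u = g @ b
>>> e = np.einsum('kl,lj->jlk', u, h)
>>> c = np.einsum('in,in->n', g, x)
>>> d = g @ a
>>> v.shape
(5, 7)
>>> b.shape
(31, 31)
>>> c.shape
(31,)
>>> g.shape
(31, 31)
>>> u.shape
(31, 31)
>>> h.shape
(31, 5)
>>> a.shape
(31, 31)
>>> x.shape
(31, 31)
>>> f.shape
(19, 31)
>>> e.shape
(5, 31, 31)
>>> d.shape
(31, 31)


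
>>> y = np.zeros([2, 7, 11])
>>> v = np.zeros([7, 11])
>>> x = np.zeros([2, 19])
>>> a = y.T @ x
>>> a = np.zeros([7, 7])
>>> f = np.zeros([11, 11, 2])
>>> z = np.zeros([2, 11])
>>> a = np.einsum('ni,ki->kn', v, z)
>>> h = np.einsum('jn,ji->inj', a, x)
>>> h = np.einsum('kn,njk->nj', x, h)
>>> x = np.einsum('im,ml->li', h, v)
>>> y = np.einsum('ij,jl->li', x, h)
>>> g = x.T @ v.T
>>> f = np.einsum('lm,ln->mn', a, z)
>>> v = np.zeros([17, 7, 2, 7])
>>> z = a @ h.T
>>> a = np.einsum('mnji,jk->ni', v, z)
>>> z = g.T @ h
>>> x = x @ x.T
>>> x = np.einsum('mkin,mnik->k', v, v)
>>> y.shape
(7, 11)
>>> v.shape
(17, 7, 2, 7)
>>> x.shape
(7,)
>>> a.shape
(7, 7)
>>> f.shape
(7, 11)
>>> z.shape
(7, 7)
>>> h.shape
(19, 7)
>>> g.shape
(19, 7)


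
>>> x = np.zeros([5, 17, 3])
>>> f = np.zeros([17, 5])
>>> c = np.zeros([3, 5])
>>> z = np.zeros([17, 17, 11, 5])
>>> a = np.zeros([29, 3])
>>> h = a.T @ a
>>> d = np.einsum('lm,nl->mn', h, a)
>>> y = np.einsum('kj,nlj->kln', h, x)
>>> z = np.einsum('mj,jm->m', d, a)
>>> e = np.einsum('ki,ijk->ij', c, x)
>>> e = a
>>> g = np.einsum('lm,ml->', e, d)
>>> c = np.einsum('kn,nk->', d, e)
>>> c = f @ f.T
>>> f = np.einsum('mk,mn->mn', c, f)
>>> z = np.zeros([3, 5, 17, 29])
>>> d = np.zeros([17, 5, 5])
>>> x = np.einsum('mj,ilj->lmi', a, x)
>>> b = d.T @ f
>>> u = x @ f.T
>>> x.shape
(17, 29, 5)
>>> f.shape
(17, 5)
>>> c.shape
(17, 17)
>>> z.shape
(3, 5, 17, 29)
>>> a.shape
(29, 3)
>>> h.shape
(3, 3)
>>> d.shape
(17, 5, 5)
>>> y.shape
(3, 17, 5)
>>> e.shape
(29, 3)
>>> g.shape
()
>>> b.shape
(5, 5, 5)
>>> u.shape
(17, 29, 17)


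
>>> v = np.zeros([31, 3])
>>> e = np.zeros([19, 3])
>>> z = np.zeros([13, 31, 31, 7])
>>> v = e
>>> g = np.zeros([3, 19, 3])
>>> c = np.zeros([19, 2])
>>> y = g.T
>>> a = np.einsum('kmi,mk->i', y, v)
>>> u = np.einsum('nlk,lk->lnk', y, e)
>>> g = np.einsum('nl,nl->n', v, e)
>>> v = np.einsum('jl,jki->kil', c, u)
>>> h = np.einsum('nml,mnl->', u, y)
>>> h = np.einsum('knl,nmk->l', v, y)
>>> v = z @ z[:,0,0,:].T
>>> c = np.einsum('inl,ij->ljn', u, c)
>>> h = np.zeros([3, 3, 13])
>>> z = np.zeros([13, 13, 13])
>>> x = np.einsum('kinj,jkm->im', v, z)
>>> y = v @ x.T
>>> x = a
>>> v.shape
(13, 31, 31, 13)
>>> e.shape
(19, 3)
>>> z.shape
(13, 13, 13)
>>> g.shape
(19,)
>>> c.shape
(3, 2, 3)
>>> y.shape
(13, 31, 31, 31)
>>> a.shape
(3,)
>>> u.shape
(19, 3, 3)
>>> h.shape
(3, 3, 13)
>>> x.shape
(3,)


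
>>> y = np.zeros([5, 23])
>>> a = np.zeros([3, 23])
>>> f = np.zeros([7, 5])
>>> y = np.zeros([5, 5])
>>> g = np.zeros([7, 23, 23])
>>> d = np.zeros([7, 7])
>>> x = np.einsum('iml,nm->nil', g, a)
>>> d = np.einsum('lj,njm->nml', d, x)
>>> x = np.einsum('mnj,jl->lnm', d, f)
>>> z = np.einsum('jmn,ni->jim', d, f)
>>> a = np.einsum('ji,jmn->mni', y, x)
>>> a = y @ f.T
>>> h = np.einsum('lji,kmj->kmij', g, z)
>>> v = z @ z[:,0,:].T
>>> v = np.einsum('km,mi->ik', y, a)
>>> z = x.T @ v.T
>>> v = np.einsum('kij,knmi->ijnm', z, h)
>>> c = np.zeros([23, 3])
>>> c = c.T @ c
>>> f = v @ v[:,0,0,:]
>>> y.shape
(5, 5)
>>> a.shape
(5, 7)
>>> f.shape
(23, 7, 5, 23)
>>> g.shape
(7, 23, 23)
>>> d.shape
(3, 23, 7)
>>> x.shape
(5, 23, 3)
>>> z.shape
(3, 23, 7)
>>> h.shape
(3, 5, 23, 23)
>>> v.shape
(23, 7, 5, 23)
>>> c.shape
(3, 3)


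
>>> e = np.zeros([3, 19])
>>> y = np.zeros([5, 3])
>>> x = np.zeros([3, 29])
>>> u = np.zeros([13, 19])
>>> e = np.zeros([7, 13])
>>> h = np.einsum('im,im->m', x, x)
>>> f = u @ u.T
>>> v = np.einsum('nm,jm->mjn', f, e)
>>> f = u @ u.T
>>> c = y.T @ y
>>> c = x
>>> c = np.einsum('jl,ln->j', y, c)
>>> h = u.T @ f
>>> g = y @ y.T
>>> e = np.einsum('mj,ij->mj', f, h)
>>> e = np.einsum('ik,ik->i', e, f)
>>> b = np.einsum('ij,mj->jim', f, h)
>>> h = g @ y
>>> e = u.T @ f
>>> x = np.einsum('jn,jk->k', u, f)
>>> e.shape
(19, 13)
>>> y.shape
(5, 3)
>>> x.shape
(13,)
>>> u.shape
(13, 19)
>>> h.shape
(5, 3)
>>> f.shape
(13, 13)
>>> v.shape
(13, 7, 13)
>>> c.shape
(5,)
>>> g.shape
(5, 5)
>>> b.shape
(13, 13, 19)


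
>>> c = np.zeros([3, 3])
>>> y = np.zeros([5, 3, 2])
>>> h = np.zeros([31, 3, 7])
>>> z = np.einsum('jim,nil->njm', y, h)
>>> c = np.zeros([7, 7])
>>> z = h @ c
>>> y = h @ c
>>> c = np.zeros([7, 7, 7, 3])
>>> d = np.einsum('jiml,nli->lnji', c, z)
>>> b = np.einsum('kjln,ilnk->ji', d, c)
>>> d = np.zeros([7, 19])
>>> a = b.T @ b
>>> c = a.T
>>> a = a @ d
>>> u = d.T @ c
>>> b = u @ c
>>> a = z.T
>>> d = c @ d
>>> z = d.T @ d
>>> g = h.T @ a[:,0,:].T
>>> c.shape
(7, 7)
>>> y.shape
(31, 3, 7)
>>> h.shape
(31, 3, 7)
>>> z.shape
(19, 19)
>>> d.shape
(7, 19)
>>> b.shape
(19, 7)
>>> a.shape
(7, 3, 31)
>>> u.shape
(19, 7)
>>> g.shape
(7, 3, 7)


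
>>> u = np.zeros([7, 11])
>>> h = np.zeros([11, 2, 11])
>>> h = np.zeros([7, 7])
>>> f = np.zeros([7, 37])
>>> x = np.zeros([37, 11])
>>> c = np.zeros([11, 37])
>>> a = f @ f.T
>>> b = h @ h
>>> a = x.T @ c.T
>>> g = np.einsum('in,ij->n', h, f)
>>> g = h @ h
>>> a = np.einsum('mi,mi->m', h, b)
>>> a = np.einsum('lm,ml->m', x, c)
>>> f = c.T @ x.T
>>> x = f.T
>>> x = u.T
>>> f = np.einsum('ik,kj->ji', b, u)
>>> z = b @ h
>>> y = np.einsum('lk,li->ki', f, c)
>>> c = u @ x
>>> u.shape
(7, 11)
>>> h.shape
(7, 7)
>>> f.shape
(11, 7)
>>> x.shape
(11, 7)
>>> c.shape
(7, 7)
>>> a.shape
(11,)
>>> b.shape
(7, 7)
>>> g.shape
(7, 7)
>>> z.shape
(7, 7)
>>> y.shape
(7, 37)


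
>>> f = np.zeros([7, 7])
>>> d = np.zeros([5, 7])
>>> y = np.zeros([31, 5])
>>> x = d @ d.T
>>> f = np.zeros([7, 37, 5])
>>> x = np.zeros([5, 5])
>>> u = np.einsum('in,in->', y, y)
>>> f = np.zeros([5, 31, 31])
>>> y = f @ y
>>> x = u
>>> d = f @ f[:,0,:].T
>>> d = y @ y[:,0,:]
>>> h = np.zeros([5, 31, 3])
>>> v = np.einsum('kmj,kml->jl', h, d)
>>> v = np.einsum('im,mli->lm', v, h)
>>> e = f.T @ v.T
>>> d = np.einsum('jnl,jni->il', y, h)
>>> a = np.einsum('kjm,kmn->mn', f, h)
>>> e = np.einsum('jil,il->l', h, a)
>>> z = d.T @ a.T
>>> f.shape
(5, 31, 31)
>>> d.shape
(3, 5)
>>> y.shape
(5, 31, 5)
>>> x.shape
()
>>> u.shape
()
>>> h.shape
(5, 31, 3)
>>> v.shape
(31, 5)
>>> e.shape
(3,)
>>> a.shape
(31, 3)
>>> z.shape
(5, 31)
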